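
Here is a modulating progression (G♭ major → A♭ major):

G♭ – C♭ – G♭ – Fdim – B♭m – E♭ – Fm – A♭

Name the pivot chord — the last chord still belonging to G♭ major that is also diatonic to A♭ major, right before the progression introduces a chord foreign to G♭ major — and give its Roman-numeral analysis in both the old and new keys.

Chords diatonic to G♭ major: G♭, A♭m, B♭m, C♭, D♭, E♭m, Fdim.
Reading the progression, the first chord not in that set is E♭, so the modulation leaves G♭ major there.
The chord immediately before E♭ is B♭m, which is diatonic to both keys: iii in G♭ major and ii in A♭ major.

B♭m — iii in G♭ major, ii in A♭ major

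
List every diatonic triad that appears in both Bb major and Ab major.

Cm, Eb

Triads in Bb major: Bb (I), Cm (ii), Dm (iii), Eb (IV), F (V), Gm (vi), Adim (vii°).
Triads in Ab major: Ab (I), Bbm (ii), Cm (iii), Db (IV), Eb (V), Fm (vi), Gdim (vii°).
Shared triads with their functions: Cm (ii in Bb major, iii in Ab major); Eb (IV in Bb major, V in Ab major).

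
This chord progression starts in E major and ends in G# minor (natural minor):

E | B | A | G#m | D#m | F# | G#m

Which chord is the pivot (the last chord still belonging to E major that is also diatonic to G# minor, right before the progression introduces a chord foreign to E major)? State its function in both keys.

Chords diatonic to E major: E, F#m, G#m, A, B, C#m, D#dim.
Reading the progression, the first chord not in that set is D#m, so the modulation leaves E major there.
The chord immediately before D#m is G#m, which is diatonic to both keys: iii in E major and i in G# minor.

G#m — iii in E major, i in G# minor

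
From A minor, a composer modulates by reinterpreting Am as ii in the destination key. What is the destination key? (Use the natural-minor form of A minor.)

The numeral ii denotes a minor triad on scale degree 2. With A on degree 2, the tonic of the new key is G.
Degree 2 carries a minor triad in major keys, so the destination is G major.
Check: the diatonic triads of G major are G (I), Am (ii), Bm (iii), C (IV), D (V), Em (vi), F#dim (vii°) — Am is indeed ii.

G major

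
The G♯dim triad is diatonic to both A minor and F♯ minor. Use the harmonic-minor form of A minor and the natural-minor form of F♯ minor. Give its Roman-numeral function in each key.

The scale of A minor (harmonic minor) is A B C D E F G♯; G♯ is degree 7, and the triad built there (G♯-B-D) is diminished, so it is vii°.
The scale of F♯ minor (natural minor) is F♯ G♯ A B C♯ D E; G♯ is degree 2, and the triad built there (G♯-B-D) is diminished, so it is ii°.

vii° in A minor; ii° in F♯ minor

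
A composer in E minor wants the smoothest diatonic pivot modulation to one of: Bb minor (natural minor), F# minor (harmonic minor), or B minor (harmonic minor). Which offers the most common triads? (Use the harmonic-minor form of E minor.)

B minor

Triads of E minor (harmonic minor): Em (i), F#dim (ii°), Gaug (III+), Am (iv), B (V), C (VI), D#dim (vii°).
Bb minor (natural minor) shares 0: none.
F# minor (harmonic minor) shares 0: none.
B minor (harmonic minor) shares 1: Em.
The most common triads (1) are shared with B minor.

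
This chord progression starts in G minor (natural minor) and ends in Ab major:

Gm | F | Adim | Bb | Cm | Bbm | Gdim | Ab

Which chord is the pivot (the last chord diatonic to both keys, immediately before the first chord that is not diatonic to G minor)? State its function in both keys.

Cm — iv in G minor, iii in Ab major

Chords diatonic to G minor: Gm, Adim, Bb, Cm, Dm, Eb, F.
Reading the progression, the first chord not in that set is Bbm, so the modulation leaves G minor there.
The chord immediately before Bbm is Cm, which is diatonic to both keys: iv in G minor and iii in Ab major.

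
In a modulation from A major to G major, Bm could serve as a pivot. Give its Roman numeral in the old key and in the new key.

ii in A major; iii in G major

The scale of A major is A B C# D E F# G#; B is degree 2, and the triad built there (B-D-F#) is minor, so it is ii.
The scale of G major is G A B C D E F#; B is degree 3, and the triad built there (B-D-F#) is minor, so it is iii.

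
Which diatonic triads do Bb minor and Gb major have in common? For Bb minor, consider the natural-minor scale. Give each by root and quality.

Triads in Bb minor (natural minor): Bb minor (i), C diminished (ii°), Db major (III), Eb minor (iv), F minor (v), Gb major (VI), Ab major (VII).
Triads in Gb major: Gb major (I), Ab minor (ii), Bb minor (iii), Cb major (IV), Db major (V), Eb minor (vi), F diminished (vii°).
Shared triads with their functions: Bb minor (i in Bb minor, iii in Gb major); Db major (III in Bb minor, V in Gb major); Eb minor (iv in Bb minor, vi in Gb major); Gb major (VI in Bb minor, I in Gb major).

Bbm, Db, Ebm, Gb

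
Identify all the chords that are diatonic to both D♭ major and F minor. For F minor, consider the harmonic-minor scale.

D♭, Fm, B♭m

Triads in D♭ major: D♭ major (I), E♭ minor (ii), F minor (iii), G♭ major (IV), A♭ major (V), B♭ minor (vi), C diminished (vii°).
Triads in F minor (harmonic minor): F minor (i), G diminished (ii°), A♭ augmented (III+), B♭ minor (iv), C major (V), D♭ major (VI), E diminished (vii°).
Shared triads with their functions: D♭ major (I in D♭ major, VI in F minor); F minor (iii in D♭ major, i in F minor); B♭ minor (vi in D♭ major, iv in F minor).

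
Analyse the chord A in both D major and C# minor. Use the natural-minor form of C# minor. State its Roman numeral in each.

The scale of D major is D E F# G A B C#; A is degree 5, and the triad built there (A-C#-E) is major, so it is V.
The scale of C# minor (natural minor) is C# D# E F# G# A B; A is degree 6, and the triad built there (A-C#-E) is major, so it is VI.

V in D major; VI in C# minor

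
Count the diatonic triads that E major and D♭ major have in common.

Diatonic triads of E major: E (I), F♯m (ii), G♯m (iii), A (IV), B (V), C♯m (vi), D♯dim (vii°).
Diatonic triads of D♭ major: D♭ (I), E♭m (ii), Fm (iii), G♭ (IV), A♭ (V), B♭m (vi), Cdim (vii°).
No triad has the same root and quality in both keys.

0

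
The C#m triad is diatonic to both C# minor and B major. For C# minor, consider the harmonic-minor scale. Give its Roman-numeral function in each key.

The scale of C# minor (harmonic minor) is C# D# E F# G# A B#; C# is degree 1, and the triad built there (C#-E-G#) is minor, so it is i.
The scale of B major is B C# D# E F# G# A#; C# is degree 2, and the triad built there (C#-E-G#) is minor, so it is ii.

i in C# minor; ii in B major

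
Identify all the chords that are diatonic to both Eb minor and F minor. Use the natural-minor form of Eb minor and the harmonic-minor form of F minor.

Triads in Eb minor (natural minor): Ebm (i), Fdim (ii°), Gb (III), Abm (iv), Bbm (v), Cb (VI), Db (VII).
Triads in F minor (harmonic minor): Fm (i), Gdim (ii°), Abaug (III+), Bbm (iv), C (V), Db (VI), Edim (vii°).
Shared triads with their functions: Bbm (v in Eb minor, iv in F minor); Db (VII in Eb minor, VI in F minor).

Bbm, Db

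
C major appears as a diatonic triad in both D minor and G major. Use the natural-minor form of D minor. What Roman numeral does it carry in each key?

VII in D minor; IV in G major

The scale of D minor (natural minor) is D E F G A Bb C; C is degree 7, and the triad built there (C-E-G) is major, so it is VII.
The scale of G major is G A B C D E F#; C is degree 4, and the triad built there (C-E-G) is major, so it is IV.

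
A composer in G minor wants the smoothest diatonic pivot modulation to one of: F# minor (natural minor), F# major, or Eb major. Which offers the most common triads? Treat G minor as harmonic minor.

Eb major

Triads of G minor (harmonic minor): Gm (i), Adim (ii°), Bbaug (III+), Cm (iv), D (V), Eb (VI), F#dim (vii°).
F# minor (natural minor) shares 1: D.
F# major shares 0: none.
Eb major shares 3: Gm, Cm, Eb.
The most common triads (3) are shared with Eb major.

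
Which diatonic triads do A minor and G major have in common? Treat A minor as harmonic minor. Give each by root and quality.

Am

Triads in A minor (harmonic minor): Am (i), Bdim (ii°), Caug (III+), Dm (iv), E (V), F (VI), G#dim (vii°).
Triads in G major: G (I), Am (ii), Bm (iii), C (IV), D (V), Em (vi), F#dim (vii°).
Shared triads with their functions: Am (i in A minor, ii in G major).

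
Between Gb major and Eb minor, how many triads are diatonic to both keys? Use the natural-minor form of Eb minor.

Diatonic triads of Gb major: Gb (I), Abm (ii), Bbm (iii), Cb (IV), Db (V), Ebm (vi), Fdim (vii°).
Diatonic triads of Eb minor (natural minor): Ebm (i), Fdim (ii°), Gb (III), Abm (iv), Bbm (v), Cb (VI), Db (VII).
Matching root and quality in both lists: Gb, Abm, Bbm, Cb, Db, Ebm, Fdim.
That gives 7 common triads.

7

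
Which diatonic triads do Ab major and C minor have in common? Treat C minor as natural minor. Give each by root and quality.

Triads in Ab major: Ab major (I), Bb minor (ii), C minor (iii), Db major (IV), Eb major (V), F minor (vi), G diminished (vii°).
Triads in C minor (natural minor): C minor (i), D diminished (ii°), Eb major (III), F minor (iv), G minor (v), Ab major (VI), Bb major (VII).
Shared triads with their functions: Ab major (I in Ab major, VI in C minor); C minor (iii in Ab major, i in C minor); Eb major (V in Ab major, III in C minor); F minor (vi in Ab major, iv in C minor).

Ab, Cm, Eb, Fm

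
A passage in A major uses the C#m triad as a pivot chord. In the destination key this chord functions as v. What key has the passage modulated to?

The numeral v denotes a minor triad on scale degree 5. With C# on degree 5, the tonic of the new key is F#.
Degree 5 carries a minor triad in natural-minor keys, so the destination is F# minor.
Check: the diatonic triads of F# minor (natural minor) are F#m (i), G#dim (ii°), A (III), Bm (iv), C#m (v), D (VI), E (VII) — C#m is indeed v.

F# minor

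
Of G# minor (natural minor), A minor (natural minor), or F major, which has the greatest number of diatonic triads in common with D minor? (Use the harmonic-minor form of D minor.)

F major

Triads of D minor (harmonic minor): D minor (i), E diminished (ii°), F augmented (III+), G minor (iv), A major (V), Bb major (VI), C# diminished (vii°).
G# minor (natural minor) shares 0: none.
A minor (natural minor) shares 1: Dm.
F major shares 4: Dm, Edim, Gm, Bb.
The most common triads (4) are shared with F major.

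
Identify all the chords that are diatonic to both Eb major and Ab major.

Triads in Eb major: Eb major (I), F minor (ii), G minor (iii), Ab major (IV), Bb major (V), C minor (vi), D diminished (vii°).
Triads in Ab major: Ab major (I), Bb minor (ii), C minor (iii), Db major (IV), Eb major (V), F minor (vi), G diminished (vii°).
Shared triads with their functions: Eb major (I in Eb major, V in Ab major); F minor (ii in Eb major, vi in Ab major); Ab major (IV in Eb major, I in Ab major); C minor (vi in Eb major, iii in Ab major).

Eb, Fm, Ab, Cm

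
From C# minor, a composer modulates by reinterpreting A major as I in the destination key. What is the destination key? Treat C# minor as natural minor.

The numeral I denotes a major triad on scale degree 1. With A on degree 1, the tonic of the new key is A.
Degree 1 carries a major triad in major keys, so the destination is A major.
Check: the diatonic triads of A major are A (I), Bm (ii), C#m (iii), D (IV), E (V), F#m (vi), G#dim (vii°) — A major is indeed I.

A major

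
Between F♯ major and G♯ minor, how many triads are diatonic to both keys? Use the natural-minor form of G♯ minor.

4

Diatonic triads of F♯ major: F♯ (I), G♯m (ii), A♯m (iii), B (IV), C♯ (V), D♯m (vi), E♯dim (vii°).
Diatonic triads of G♯ minor (natural minor): G♯m (i), A♯dim (ii°), B (III), C♯m (iv), D♯m (v), E (VI), F♯ (VII).
Matching root and quality in both lists: F♯, G♯m, B, D♯m.
That gives 4 common triads.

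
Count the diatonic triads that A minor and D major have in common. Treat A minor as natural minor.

2

Diatonic triads of A minor (natural minor): Am (i), Bdim (ii°), C (III), Dm (iv), Em (v), F (VI), G (VII).
Diatonic triads of D major: D (I), Em (ii), F♯m (iii), G (IV), A (V), Bm (vi), C♯dim (vii°).
Matching root and quality in both lists: Em, G.
That gives 2 common triads.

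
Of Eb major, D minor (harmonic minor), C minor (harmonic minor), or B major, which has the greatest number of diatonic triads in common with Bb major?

Triads of Bb major: Bb major (I), C minor (ii), D minor (iii), Eb major (IV), F major (V), G minor (vi), A diminished (vii°).
Eb major shares 4: Bb, Cm, Eb, Gm.
D minor (harmonic minor) shares 3: Bb, Dm, Gm.
C minor (harmonic minor) shares 1: Cm.
B major shares 0: none.
The most common triads (4) are shared with Eb major.

Eb major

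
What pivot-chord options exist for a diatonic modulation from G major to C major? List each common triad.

G, Am, C, Em

Triads in G major: G (I), Am (ii), Bm (iii), C (IV), D (V), Em (vi), F♯dim (vii°).
Triads in C major: C (I), Dm (ii), Em (iii), F (IV), G (V), Am (vi), Bdim (vii°).
Shared triads with their functions: G (I in G major, V in C major); Am (ii in G major, vi in C major); C (IV in G major, I in C major); Em (vi in G major, iii in C major).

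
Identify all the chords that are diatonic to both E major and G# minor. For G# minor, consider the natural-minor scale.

Triads in E major: E major (I), F# minor (ii), G# minor (iii), A major (IV), B major (V), C# minor (vi), D# diminished (vii°).
Triads in G# minor (natural minor): G# minor (i), A# diminished (ii°), B major (III), C# minor (iv), D# minor (v), E major (VI), F# major (VII).
Shared triads with their functions: E major (I in E major, VI in G# minor); G# minor (iii in E major, i in G# minor); B major (V in E major, III in G# minor); C# minor (vi in E major, iv in G# minor).

E, G#m, B, C#m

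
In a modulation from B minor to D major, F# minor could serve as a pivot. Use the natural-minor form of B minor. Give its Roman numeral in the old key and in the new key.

v in B minor; iii in D major

The scale of B minor (natural minor) is B C# D E F# G A; F# is degree 5, and the triad built there (F#-A-C#) is minor, so it is v.
The scale of D major is D E F# G A B C#; F# is degree 3, and the triad built there (F#-A-C#) is minor, so it is iii.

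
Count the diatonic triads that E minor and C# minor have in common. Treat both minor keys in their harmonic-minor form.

1

Diatonic triads of E minor (harmonic minor): Em (i), F#dim (ii°), Gaug (III+), Am (iv), B (V), C (VI), D#dim (vii°).
Diatonic triads of C# minor (harmonic minor): C#m (i), D#dim (ii°), Eaug (III+), F#m (iv), G# (V), A (VI), B#dim (vii°).
Matching root and quality in both lists: D#dim.
That gives 1 common triad.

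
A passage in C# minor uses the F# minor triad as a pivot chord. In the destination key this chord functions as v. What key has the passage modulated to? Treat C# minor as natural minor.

B minor

The numeral v denotes a minor triad on scale degree 5. With F# on degree 5, the tonic of the new key is B.
Degree 5 carries a minor triad in natural-minor keys, so the destination is B minor.
Check: the diatonic triads of B minor (natural minor) are Bm (i), C#dim (ii°), D (III), Em (iv), F#m (v), G (VI), A (VII) — F# minor is indeed v.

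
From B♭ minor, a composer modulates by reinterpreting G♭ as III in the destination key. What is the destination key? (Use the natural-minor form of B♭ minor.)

E♭ minor

The numeral III denotes a major triad on scale degree 3. With G♭ on degree 3, the tonic of the new key is E♭.
Degree 3 carries a major triad in natural-minor keys, so the destination is E♭ minor.
Check: the diatonic triads of E♭ minor (natural minor) are E♭m (i), Fdim (ii°), G♭ (III), A♭m (iv), B♭m (v), C♭ (VI), D♭ (VII) — G♭ is indeed III.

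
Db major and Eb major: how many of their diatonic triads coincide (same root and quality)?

2

Diatonic triads of Db major: Db (I), Ebm (ii), Fm (iii), Gb (IV), Ab (V), Bbm (vi), Cdim (vii°).
Diatonic triads of Eb major: Eb (I), Fm (ii), Gm (iii), Ab (IV), Bb (V), Cm (vi), Ddim (vii°).
Matching root and quality in both lists: Fm, Ab.
That gives 2 common triads.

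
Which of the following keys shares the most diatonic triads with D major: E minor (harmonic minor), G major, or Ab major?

G major

Triads of D major: D major (I), E minor (ii), F# minor (iii), G major (IV), A major (V), B minor (vi), C# diminished (vii°).
E minor (harmonic minor) shares 1: Em.
G major shares 4: D, Em, G, Bm.
Ab major shares 0: none.
The most common triads (4) are shared with G major.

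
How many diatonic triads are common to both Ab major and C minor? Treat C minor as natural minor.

4

Diatonic triads of Ab major: Ab (I), Bbm (ii), Cm (iii), Db (IV), Eb (V), Fm (vi), Gdim (vii°).
Diatonic triads of C minor (natural minor): Cm (i), Ddim (ii°), Eb (III), Fm (iv), Gm (v), Ab (VI), Bb (VII).
Matching root and quality in both lists: Ab, Cm, Eb, Fm.
That gives 4 common triads.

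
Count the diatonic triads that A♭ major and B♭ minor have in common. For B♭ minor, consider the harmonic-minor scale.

Diatonic triads of A♭ major: A♭ major (I), B♭ minor (ii), C minor (iii), D♭ major (IV), E♭ major (V), F minor (vi), G diminished (vii°).
Diatonic triads of B♭ minor (harmonic minor): B♭ minor (i), C diminished (ii°), D♭ augmented (III+), E♭ minor (iv), F major (V), G♭ major (VI), A diminished (vii°).
Matching root and quality in both lists: B♭ minor.
That gives 1 common triad.

1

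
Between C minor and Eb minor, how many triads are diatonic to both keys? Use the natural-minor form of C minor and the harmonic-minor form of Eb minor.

2

Diatonic triads of C minor (natural minor): Cm (i), Ddim (ii°), Eb (III), Fm (iv), Gm (v), Ab (VI), Bb (VII).
Diatonic triads of Eb minor (harmonic minor): Ebm (i), Fdim (ii°), Gbaug (III+), Abm (iv), Bb (V), Cb (VI), Ddim (vii°).
Matching root and quality in both lists: Ddim, Bb.
That gives 2 common triads.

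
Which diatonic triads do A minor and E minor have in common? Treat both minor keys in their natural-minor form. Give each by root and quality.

Am, C, Em, G

Triads in A minor (natural minor): Am (i), Bdim (ii°), C (III), Dm (iv), Em (v), F (VI), G (VII).
Triads in E minor (natural minor): Em (i), F#dim (ii°), G (III), Am (iv), Bm (v), C (VI), D (VII).
Shared triads with their functions: Am (i in A minor, iv in E minor); C (III in A minor, VI in E minor); Em (v in A minor, i in E minor); G (VII in A minor, III in E minor).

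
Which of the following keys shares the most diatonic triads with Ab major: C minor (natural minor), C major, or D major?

Triads of Ab major: Ab major (I), Bb minor (ii), C minor (iii), Db major (IV), Eb major (V), F minor (vi), G diminished (vii°).
C minor (natural minor) shares 4: Ab, Cm, Eb, Fm.
C major shares 0: none.
D major shares 0: none.
The most common triads (4) are shared with C minor.

C minor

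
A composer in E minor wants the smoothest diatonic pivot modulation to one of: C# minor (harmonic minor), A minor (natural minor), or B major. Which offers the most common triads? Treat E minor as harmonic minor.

A minor

Triads of E minor (harmonic minor): E minor (i), F# diminished (ii°), G augmented (III+), A minor (iv), B major (V), C major (VI), D# diminished (vii°).
C# minor (harmonic minor) shares 1: D#dim.
A minor (natural minor) shares 3: Em, Am, C.
B major shares 1: B.
The most common triads (3) are shared with A minor.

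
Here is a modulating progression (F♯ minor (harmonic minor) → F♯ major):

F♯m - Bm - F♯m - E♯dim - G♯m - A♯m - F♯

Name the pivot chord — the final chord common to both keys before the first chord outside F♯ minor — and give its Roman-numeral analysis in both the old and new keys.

Chords diatonic to F♯ minor: F♯m, G♯dim, Aaug, Bm, C♯, D, E♯dim.
Reading the progression, the first chord not in that set is G♯m, so the modulation leaves F♯ minor there.
The chord immediately before G♯m is E♯dim, which is diatonic to both keys: vii° in F♯ minor and vii° in F♯ major.

E♯dim — vii° in F♯ minor, vii° in F♯ major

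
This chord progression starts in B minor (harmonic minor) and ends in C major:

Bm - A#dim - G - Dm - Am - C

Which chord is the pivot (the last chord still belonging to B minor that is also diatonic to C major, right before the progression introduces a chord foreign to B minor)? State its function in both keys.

Chords diatonic to B minor: Bm, C#dim, Daug, Em, F#, G, A#dim.
Reading the progression, the first chord not in that set is Dm, so the modulation leaves B minor there.
The chord immediately before Dm is G, which is diatonic to both keys: VI in B minor and V in C major.

G — VI in B minor, V in C major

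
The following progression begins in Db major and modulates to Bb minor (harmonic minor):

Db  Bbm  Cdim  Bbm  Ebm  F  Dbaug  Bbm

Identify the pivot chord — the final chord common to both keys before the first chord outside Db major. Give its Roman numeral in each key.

Ebm — ii in Db major, iv in Bb minor

Chords diatonic to Db major: Db, Ebm, Fm, Gb, Ab, Bbm, Cdim.
Reading the progression, the first chord not in that set is F, so the modulation leaves Db major there.
The chord immediately before F is Ebm, which is diatonic to both keys: ii in Db major and iv in Bb minor.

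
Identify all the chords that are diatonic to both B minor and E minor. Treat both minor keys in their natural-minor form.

Triads in B minor (natural minor): Bm (i), C#dim (ii°), D (III), Em (iv), F#m (v), G (VI), A (VII).
Triads in E minor (natural minor): Em (i), F#dim (ii°), G (III), Am (iv), Bm (v), C (VI), D (VII).
Shared triads with their functions: Bm (i in B minor, v in E minor); D (III in B minor, VII in E minor); Em (iv in B minor, i in E minor); G (VI in B minor, III in E minor).

Bm, D, Em, G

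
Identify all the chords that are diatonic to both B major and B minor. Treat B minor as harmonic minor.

F♯, A♯dim

Triads in B major: B major (I), C♯ minor (ii), D♯ minor (iii), E major (IV), F♯ major (V), G♯ minor (vi), A♯ diminished (vii°).
Triads in B minor (harmonic minor): B minor (i), C♯ diminished (ii°), D augmented (III+), E minor (iv), F♯ major (V), G major (VI), A♯ diminished (vii°).
Shared triads with their functions: F♯ major (V in B major, V in B minor); A♯ diminished (vii° in B major, vii° in B minor).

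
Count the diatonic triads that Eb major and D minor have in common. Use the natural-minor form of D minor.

2

Diatonic triads of Eb major: Eb major (I), F minor (ii), G minor (iii), Ab major (IV), Bb major (V), C minor (vi), D diminished (vii°).
Diatonic triads of D minor (natural minor): D minor (i), E diminished (ii°), F major (III), G minor (iv), A minor (v), Bb major (VI), C major (VII).
Matching root and quality in both lists: G minor, Bb major.
That gives 2 common triads.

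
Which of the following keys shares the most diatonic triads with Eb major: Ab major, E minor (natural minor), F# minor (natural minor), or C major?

Ab major

Triads of Eb major: Eb major (I), F minor (ii), G minor (iii), Ab major (IV), Bb major (V), C minor (vi), D diminished (vii°).
Ab major shares 4: Eb, Fm, Ab, Cm.
E minor (natural minor) shares 0: none.
F# minor (natural minor) shares 0: none.
C major shares 0: none.
The most common triads (4) are shared with Ab major.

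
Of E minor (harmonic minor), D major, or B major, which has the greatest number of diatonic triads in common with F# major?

B major

Triads of F# major: F# (I), G#m (ii), A#m (iii), B (IV), C# (V), D#m (vi), E#dim (vii°).
E minor (harmonic minor) shares 1: B.
D major shares 0: none.
B major shares 4: F#, G#m, B, D#m.
The most common triads (4) are shared with B major.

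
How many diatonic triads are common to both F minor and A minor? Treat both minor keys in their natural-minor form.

Diatonic triads of F minor (natural minor): Fm (i), Gdim (ii°), Ab (III), Bbm (iv), Cm (v), Db (VI), Eb (VII).
Diatonic triads of A minor (natural minor): Am (i), Bdim (ii°), C (III), Dm (iv), Em (v), F (VI), G (VII).
No triad has the same root and quality in both keys.

0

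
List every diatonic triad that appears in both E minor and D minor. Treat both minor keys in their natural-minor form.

Am, C

Triads in E minor (natural minor): Em (i), F♯dim (ii°), G (III), Am (iv), Bm (v), C (VI), D (VII).
Triads in D minor (natural minor): Dm (i), Edim (ii°), F (III), Gm (iv), Am (v), B♭ (VI), C (VII).
Shared triads with their functions: Am (iv in E minor, v in D minor); C (VI in E minor, VII in D minor).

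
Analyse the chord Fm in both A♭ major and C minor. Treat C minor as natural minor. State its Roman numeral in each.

The scale of A♭ major is A♭ B♭ C D♭ E♭ F G; F is degree 6, and the triad built there (F-A♭-C) is minor, so it is vi.
The scale of C minor (natural minor) is C D E♭ F G A♭ B♭; F is degree 4, and the triad built there (F-A♭-C) is minor, so it is iv.

vi in A♭ major; iv in C minor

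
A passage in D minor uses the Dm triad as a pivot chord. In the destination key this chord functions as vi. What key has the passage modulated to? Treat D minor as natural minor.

F major

The numeral vi denotes a minor triad on scale degree 6. With D on degree 6, the tonic of the new key is F.
Degree 6 carries a minor triad in major keys, so the destination is F major.
Check: the diatonic triads of F major are F (I), Gm (ii), Am (iii), Bb (IV), C (V), Dm (vi), Edim (vii°) — Dm is indeed vi.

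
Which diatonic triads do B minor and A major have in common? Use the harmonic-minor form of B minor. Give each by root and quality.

Triads in B minor (harmonic minor): B minor (i), C# diminished (ii°), D augmented (III+), E minor (iv), F# major (V), G major (VI), A# diminished (vii°).
Triads in A major: A major (I), B minor (ii), C# minor (iii), D major (IV), E major (V), F# minor (vi), G# diminished (vii°).
Shared triads with their functions: B minor (i in B minor, ii in A major).

Bm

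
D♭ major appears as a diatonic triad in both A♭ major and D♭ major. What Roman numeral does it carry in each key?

IV in A♭ major; I in D♭ major

The scale of A♭ major is A♭ B♭ C D♭ E♭ F G; D♭ is degree 4, and the triad built there (D♭-F-A♭) is major, so it is IV.
The scale of D♭ major is D♭ E♭ F G♭ A♭ B♭ C; D♭ is degree 1, and the triad built there (D♭-F-A♭) is major, so it is I.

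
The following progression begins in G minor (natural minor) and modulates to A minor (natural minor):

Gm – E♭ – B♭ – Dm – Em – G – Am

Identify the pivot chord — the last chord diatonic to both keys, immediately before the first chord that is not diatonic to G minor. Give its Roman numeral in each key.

Dm — v in G minor, iv in A minor

Chords diatonic to G minor: Gm, Adim, B♭, Cm, Dm, E♭, F.
Reading the progression, the first chord not in that set is Em, so the modulation leaves G minor there.
The chord immediately before Em is Dm, which is diatonic to both keys: v in G minor and iv in A minor.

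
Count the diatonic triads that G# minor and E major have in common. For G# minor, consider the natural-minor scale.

Diatonic triads of G# minor (natural minor): G#m (i), A#dim (ii°), B (III), C#m (iv), D#m (v), E (VI), F# (VII).
Diatonic triads of E major: E (I), F#m (ii), G#m (iii), A (IV), B (V), C#m (vi), D#dim (vii°).
Matching root and quality in both lists: G#m, B, C#m, E.
That gives 4 common triads.

4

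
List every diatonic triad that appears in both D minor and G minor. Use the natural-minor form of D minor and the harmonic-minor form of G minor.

Gm

Triads in D minor (natural minor): Dm (i), Edim (ii°), F (III), Gm (iv), Am (v), Bb (VI), C (VII).
Triads in G minor (harmonic minor): Gm (i), Adim (ii°), Bbaug (III+), Cm (iv), D (V), Eb (VI), F#dim (vii°).
Shared triads with their functions: Gm (iv in D minor, i in G minor).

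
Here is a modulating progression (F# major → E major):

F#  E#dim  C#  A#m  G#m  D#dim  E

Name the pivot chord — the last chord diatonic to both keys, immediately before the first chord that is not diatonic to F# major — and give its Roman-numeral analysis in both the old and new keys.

G#m — ii in F# major, iii in E major

Chords diatonic to F# major: F#, G#m, A#m, B, C#, D#m, E#dim.
Reading the progression, the first chord not in that set is D#dim, so the modulation leaves F# major there.
The chord immediately before D#dim is G#m, which is diatonic to both keys: ii in F# major and iii in E major.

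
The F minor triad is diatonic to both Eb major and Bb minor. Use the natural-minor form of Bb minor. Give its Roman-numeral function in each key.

The scale of Eb major is Eb F G Ab Bb C D; F is degree 2, and the triad built there (F-Ab-C) is minor, so it is ii.
The scale of Bb minor (natural minor) is Bb C Db Eb F Gb Ab; F is degree 5, and the triad built there (F-Ab-C) is minor, so it is v.

ii in Eb major; v in Bb minor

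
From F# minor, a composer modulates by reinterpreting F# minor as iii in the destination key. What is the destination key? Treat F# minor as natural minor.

The numeral iii denotes a minor triad on scale degree 3. With F# on degree 3, the tonic of the new key is D.
Degree 3 carries a minor triad in major keys, so the destination is D major.
Check: the diatonic triads of D major are D (I), Em (ii), F#m (iii), G (IV), A (V), Bm (vi), C#dim (vii°) — F# minor is indeed iii.

D major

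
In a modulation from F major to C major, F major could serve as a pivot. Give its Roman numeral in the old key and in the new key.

The scale of F major is F G A Bb C D E; F is degree 1, and the triad built there (F-A-C) is major, so it is I.
The scale of C major is C D E F G A B; F is degree 4, and the triad built there (F-A-C) is major, so it is IV.

I in F major; IV in C major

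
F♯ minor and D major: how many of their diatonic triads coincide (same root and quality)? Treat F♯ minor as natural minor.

4

Diatonic triads of F♯ minor (natural minor): F♯ minor (i), G♯ diminished (ii°), A major (III), B minor (iv), C♯ minor (v), D major (VI), E major (VII).
Diatonic triads of D major: D major (I), E minor (ii), F♯ minor (iii), G major (IV), A major (V), B minor (vi), C♯ diminished (vii°).
Matching root and quality in both lists: F♯ minor, A major, B minor, D major.
That gives 4 common triads.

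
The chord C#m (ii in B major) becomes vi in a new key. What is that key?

The numeral vi denotes a minor triad on scale degree 6. With C# on degree 6, the tonic of the new key is E.
Degree 6 carries a minor triad in major keys, so the destination is E major.
Check: the diatonic triads of E major are E (I), F#m (ii), G#m (iii), A (IV), B (V), C#m (vi), D#dim (vii°) — C#m is indeed vi.

E major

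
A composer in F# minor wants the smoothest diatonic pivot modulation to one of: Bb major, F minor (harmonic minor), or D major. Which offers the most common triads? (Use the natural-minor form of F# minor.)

Triads of F# minor (natural minor): F# minor (i), G# diminished (ii°), A major (III), B minor (iv), C# minor (v), D major (VI), E major (VII).
Bb major shares 0: none.
F minor (harmonic minor) shares 0: none.
D major shares 4: F#m, A, Bm, D.
The most common triads (4) are shared with D major.

D major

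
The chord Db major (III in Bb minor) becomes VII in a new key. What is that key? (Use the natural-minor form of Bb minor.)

The numeral VII denotes a major triad on scale degree 7. With Db on degree 7, the tonic of the new key is Eb.
Degree 7 carries a major triad in natural-minor keys, so the destination is Eb minor.
Check: the diatonic triads of Eb minor (natural minor) are Ebm (i), Fdim (ii°), Gb (III), Abm (iv), Bbm (v), Cb (VI), Db (VII) — Db major is indeed VII.

Eb minor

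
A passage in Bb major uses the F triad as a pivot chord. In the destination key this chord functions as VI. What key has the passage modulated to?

A minor

The numeral VI denotes a major triad on scale degree 6. With F on degree 6, the tonic of the new key is A.
Degree 6 carries a major triad in minor keys, so the destination is A minor.
Check: the diatonic triads of A minor (natural minor) are Am (i), Bdim (ii°), C (III), Dm (iv), Em (v), F (VI), G (VII) — F is indeed VI.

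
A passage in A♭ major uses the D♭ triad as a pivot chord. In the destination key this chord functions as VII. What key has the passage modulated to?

E♭ minor

The numeral VII denotes a major triad on scale degree 7. With D♭ on degree 7, the tonic of the new key is E♭.
Degree 7 carries a major triad in natural-minor keys, so the destination is E♭ minor.
Check: the diatonic triads of E♭ minor (natural minor) are E♭m (i), Fdim (ii°), G♭ (III), A♭m (iv), B♭m (v), C♭ (VI), D♭ (VII) — D♭ is indeed VII.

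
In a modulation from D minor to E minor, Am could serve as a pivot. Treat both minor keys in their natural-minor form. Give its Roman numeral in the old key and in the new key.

v in D minor; iv in E minor

The scale of D minor (natural minor) is D E F G A Bb C; A is degree 5, and the triad built there (A-C-E) is minor, so it is v.
The scale of E minor (natural minor) is E F# G A B C D; A is degree 4, and the triad built there (A-C-E) is minor, so it is iv.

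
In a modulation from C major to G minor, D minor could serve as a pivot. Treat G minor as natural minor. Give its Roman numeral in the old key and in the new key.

ii in C major; v in G minor

The scale of C major is C D E F G A B; D is degree 2, and the triad built there (D-F-A) is minor, so it is ii.
The scale of G minor (natural minor) is G A Bb C D Eb F; D is degree 5, and the triad built there (D-F-A) is minor, so it is v.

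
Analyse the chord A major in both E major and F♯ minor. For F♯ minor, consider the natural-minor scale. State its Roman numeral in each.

IV in E major; III in F♯ minor

The scale of E major is E F♯ G♯ A B C♯ D♯; A is degree 4, and the triad built there (A-C♯-E) is major, so it is IV.
The scale of F♯ minor (natural minor) is F♯ G♯ A B C♯ D E; A is degree 3, and the triad built there (A-C♯-E) is major, so it is III.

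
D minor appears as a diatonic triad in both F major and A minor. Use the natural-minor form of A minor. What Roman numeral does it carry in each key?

vi in F major; iv in A minor

The scale of F major is F G A Bb C D E; D is degree 6, and the triad built there (D-F-A) is minor, so it is vi.
The scale of A minor (natural minor) is A B C D E F G; D is degree 4, and the triad built there (D-F-A) is minor, so it is iv.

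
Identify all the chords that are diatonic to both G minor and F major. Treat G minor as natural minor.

Gm, B♭, Dm, F

Triads in G minor (natural minor): Gm (i), Adim (ii°), B♭ (III), Cm (iv), Dm (v), E♭ (VI), F (VII).
Triads in F major: F (I), Gm (ii), Am (iii), B♭ (IV), C (V), Dm (vi), Edim (vii°).
Shared triads with their functions: Gm (i in G minor, ii in F major); B♭ (III in G minor, IV in F major); Dm (v in G minor, vi in F major); F (VII in G minor, I in F major).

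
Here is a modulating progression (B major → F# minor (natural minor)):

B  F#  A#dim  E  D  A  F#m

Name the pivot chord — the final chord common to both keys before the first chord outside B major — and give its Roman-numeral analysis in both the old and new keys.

E — IV in B major, VII in F# minor

Chords diatonic to B major: B, C#m, D#m, E, F#, G#m, A#dim.
Reading the progression, the first chord not in that set is D, so the modulation leaves B major there.
The chord immediately before D is E, which is diatonic to both keys: IV in B major and VII in F# minor.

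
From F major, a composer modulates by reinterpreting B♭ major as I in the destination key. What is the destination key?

The numeral I denotes a major triad on scale degree 1. With B♭ on degree 1, the tonic of the new key is B♭.
Degree 1 carries a major triad in major keys, so the destination is B♭ major.
Check: the diatonic triads of B♭ major are B♭ (I), Cm (ii), Dm (iii), E♭ (IV), F (V), Gm (vi), Adim (vii°) — B♭ major is indeed I.

B♭ major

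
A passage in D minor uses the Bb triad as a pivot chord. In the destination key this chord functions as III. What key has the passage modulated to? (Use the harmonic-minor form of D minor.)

The numeral III denotes a major triad on scale degree 3. With Bb on degree 3, the tonic of the new key is G.
Degree 3 carries a major triad in natural-minor keys, so the destination is G minor.
Check: the diatonic triads of G minor (natural minor) are Gm (i), Adim (ii°), Bb (III), Cm (iv), Dm (v), Eb (VI), F (VII) — Bb is indeed III.

G minor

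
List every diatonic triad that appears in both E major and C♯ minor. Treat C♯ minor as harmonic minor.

Triads in E major: E (I), F♯m (ii), G♯m (iii), A (IV), B (V), C♯m (vi), D♯dim (vii°).
Triads in C♯ minor (harmonic minor): C♯m (i), D♯dim (ii°), Eaug (III+), F♯m (iv), G♯ (V), A (VI), B♯dim (vii°).
Shared triads with their functions: F♯m (ii in E major, iv in C♯ minor); A (IV in E major, VI in C♯ minor); C♯m (vi in E major, i in C♯ minor); D♯dim (vii° in E major, ii° in C♯ minor).

F♯m, A, C♯m, D♯dim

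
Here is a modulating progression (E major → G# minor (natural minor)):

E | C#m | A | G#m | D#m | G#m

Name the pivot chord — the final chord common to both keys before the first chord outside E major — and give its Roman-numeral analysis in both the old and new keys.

Chords diatonic to E major: E, F#m, G#m, A, B, C#m, D#dim.
Reading the progression, the first chord not in that set is D#m, so the modulation leaves E major there.
The chord immediately before D#m is G#m, which is diatonic to both keys: iii in E major and i in G# minor.

G#m — iii in E major, i in G# minor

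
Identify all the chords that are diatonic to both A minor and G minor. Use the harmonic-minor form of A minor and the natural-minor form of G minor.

Dm, F

Triads in A minor (harmonic minor): A minor (i), B diminished (ii°), C augmented (III+), D minor (iv), E major (V), F major (VI), G# diminished (vii°).
Triads in G minor (natural minor): G minor (i), A diminished (ii°), Bb major (III), C minor (iv), D minor (v), Eb major (VI), F major (VII).
Shared triads with their functions: D minor (iv in A minor, v in G minor); F major (VI in A minor, VII in G minor).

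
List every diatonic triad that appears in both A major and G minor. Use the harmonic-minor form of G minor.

Triads in A major: A major (I), B minor (ii), C# minor (iii), D major (IV), E major (V), F# minor (vi), G# diminished (vii°).
Triads in G minor (harmonic minor): G minor (i), A diminished (ii°), Bb augmented (III+), C minor (iv), D major (V), Eb major (VI), F# diminished (vii°).
Shared triads with their functions: D major (IV in A major, V in G minor).

D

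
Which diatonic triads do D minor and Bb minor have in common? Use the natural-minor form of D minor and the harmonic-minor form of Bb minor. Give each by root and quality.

Triads in D minor (natural minor): D minor (i), E diminished (ii°), F major (III), G minor (iv), A minor (v), Bb major (VI), C major (VII).
Triads in Bb minor (harmonic minor): Bb minor (i), C diminished (ii°), Db augmented (III+), Eb minor (iv), F major (V), Gb major (VI), A diminished (vii°).
Shared triads with their functions: F major (III in D minor, V in Bb minor).

F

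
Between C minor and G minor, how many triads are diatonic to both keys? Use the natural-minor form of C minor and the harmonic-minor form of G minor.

Diatonic triads of C minor (natural minor): Cm (i), Ddim (ii°), E♭ (III), Fm (iv), Gm (v), A♭ (VI), B♭ (VII).
Diatonic triads of G minor (harmonic minor): Gm (i), Adim (ii°), B♭aug (III+), Cm (iv), D (V), E♭ (VI), F♯dim (vii°).
Matching root and quality in both lists: Cm, E♭, Gm.
That gives 3 common triads.

3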